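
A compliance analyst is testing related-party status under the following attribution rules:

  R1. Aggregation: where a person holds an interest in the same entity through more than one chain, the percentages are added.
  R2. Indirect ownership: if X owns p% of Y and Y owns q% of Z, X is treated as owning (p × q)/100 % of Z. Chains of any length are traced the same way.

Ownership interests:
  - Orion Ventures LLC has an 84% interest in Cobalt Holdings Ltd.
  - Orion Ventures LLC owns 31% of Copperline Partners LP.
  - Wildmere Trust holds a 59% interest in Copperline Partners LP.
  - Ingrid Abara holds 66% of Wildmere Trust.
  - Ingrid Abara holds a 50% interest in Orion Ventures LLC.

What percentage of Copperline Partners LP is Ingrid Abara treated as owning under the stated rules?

Chain via Orion Ventures LLC (R2): 50% × 31% = 15.5% of Copperline Partners LP.
Chain via Wildmere Trust (R2): 66% × 59% = 38.94% of Copperline Partners LP.
Aggregating (R1): 15.5% + 38.94% = 54.44%.

54.44%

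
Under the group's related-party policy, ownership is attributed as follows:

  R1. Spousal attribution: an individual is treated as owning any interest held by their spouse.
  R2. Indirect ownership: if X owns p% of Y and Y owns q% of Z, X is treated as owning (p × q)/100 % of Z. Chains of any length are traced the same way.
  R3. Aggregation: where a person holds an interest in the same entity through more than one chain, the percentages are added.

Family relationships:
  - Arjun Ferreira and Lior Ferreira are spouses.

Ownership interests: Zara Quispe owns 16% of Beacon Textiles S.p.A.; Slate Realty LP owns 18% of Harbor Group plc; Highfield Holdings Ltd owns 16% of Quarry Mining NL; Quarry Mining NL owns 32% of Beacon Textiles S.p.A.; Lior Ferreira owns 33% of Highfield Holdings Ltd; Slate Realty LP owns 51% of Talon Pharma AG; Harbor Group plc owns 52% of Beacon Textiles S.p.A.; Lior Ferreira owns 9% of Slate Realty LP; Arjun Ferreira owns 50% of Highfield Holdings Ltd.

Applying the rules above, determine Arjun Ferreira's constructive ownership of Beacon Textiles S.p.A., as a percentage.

By spousal attribution (R1), Arjun Ferreira is treated as also owning Lior Ferreira's interest in Highfield Holdings Ltd, giving 50% + 33% = 83%.
By spousal attribution (R1), Arjun Ferreira is treated as owning Lior Ferreira's 9% interest in Slate Realty LP.
Chain via Highfield Holdings Ltd → Quarry Mining NL (R2): 83% × 16% × 32% = 4.2496% of Beacon Textiles S.p.A.
Chain via Slate Realty LP → Harbor Group plc (R2): 9% × 18% × 52% = 0.8424% of Beacon Textiles S.p.A.
Aggregating (R3): 4.2496% + 0.8424% = 5.092%.

5.092%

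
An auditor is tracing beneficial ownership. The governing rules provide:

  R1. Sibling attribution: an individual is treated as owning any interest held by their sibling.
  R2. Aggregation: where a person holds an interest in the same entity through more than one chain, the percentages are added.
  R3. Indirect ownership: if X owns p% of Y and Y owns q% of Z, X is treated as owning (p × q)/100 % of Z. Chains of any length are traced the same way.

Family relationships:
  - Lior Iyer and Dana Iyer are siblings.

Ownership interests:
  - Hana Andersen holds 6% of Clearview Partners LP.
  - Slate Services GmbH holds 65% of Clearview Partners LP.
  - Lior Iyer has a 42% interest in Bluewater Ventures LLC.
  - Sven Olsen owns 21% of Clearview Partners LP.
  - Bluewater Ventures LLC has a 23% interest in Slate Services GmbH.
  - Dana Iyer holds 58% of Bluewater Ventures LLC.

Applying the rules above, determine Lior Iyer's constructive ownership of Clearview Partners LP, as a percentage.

14.95%

By sibling attribution (R1), Lior Iyer is treated as also owning Dana Iyer's interest in Bluewater Ventures LLC, giving 42% + 58% = 100%.
Chain via Bluewater Ventures LLC → Slate Services GmbH (R3): 100% × 23% × 65% = 14.95% of Clearview Partners LP.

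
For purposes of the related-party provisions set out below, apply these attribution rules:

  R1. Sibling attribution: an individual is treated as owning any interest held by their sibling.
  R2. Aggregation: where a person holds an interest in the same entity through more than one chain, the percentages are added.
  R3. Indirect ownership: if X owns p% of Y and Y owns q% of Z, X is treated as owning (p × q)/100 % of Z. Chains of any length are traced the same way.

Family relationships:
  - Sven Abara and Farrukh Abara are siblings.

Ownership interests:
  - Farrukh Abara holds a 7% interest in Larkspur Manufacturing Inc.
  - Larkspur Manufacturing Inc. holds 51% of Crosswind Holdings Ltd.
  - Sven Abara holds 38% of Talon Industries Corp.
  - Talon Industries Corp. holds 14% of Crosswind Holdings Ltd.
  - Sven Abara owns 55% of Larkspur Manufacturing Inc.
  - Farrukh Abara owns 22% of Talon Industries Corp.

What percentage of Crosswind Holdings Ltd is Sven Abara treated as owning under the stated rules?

40.02%

By sibling attribution (R1), Sven Abara is treated as also owning Farrukh Abara's interest in Larkspur Manufacturing Inc, giving 55% + 7% = 62%.
By sibling attribution (R1), Sven Abara is treated as also owning Farrukh Abara's interest in Talon Industries Corp, giving 38% + 22% = 60%.
Chain via Larkspur Manufacturing Inc. (R3): 62% × 51% = 31.62% of Crosswind Holdings Ltd.
Chain via Talon Industries Corp. (R3): 60% × 14% = 8.4% of Crosswind Holdings Ltd.
Aggregating (R2): 31.62% + 8.4% = 40.02%.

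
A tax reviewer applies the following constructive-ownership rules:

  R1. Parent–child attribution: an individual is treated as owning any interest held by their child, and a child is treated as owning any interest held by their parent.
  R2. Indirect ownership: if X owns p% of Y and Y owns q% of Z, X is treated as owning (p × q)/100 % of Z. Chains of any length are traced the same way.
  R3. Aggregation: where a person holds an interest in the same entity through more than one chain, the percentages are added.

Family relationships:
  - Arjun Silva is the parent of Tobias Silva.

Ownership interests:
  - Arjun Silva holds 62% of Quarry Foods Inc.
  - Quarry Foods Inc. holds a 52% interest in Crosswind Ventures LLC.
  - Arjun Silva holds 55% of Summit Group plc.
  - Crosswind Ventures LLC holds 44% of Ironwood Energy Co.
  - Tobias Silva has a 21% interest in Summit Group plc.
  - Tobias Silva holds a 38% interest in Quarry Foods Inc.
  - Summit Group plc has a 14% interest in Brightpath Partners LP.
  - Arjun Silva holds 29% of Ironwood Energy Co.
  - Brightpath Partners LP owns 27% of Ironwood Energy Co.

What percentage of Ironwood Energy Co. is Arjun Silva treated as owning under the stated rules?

By parent–child attribution (R1), Arjun Silva is treated as also owning Tobias Silva's interest in Quarry Foods Inc, giving 62% + 38% = 100%.
By parent–child attribution (R1), Arjun Silva is treated as also owning Tobias Silva's interest in Summit Group plc, giving 55% + 21% = 76%.
Chain via Quarry Foods Inc. → Crosswind Ventures LLC (R2): 100% × 52% × 44% = 22.88% of Ironwood Energy Co.
Chain via Summit Group plc → Brightpath Partners LP (R2): 76% × 14% × 27% = 2.8728% of Ironwood Energy Co.
Direct interest in Ironwood Energy Co: 29%.
Aggregating (R3): 22.88% + 2.8728% + 29% = 54.7528%.

54.7528%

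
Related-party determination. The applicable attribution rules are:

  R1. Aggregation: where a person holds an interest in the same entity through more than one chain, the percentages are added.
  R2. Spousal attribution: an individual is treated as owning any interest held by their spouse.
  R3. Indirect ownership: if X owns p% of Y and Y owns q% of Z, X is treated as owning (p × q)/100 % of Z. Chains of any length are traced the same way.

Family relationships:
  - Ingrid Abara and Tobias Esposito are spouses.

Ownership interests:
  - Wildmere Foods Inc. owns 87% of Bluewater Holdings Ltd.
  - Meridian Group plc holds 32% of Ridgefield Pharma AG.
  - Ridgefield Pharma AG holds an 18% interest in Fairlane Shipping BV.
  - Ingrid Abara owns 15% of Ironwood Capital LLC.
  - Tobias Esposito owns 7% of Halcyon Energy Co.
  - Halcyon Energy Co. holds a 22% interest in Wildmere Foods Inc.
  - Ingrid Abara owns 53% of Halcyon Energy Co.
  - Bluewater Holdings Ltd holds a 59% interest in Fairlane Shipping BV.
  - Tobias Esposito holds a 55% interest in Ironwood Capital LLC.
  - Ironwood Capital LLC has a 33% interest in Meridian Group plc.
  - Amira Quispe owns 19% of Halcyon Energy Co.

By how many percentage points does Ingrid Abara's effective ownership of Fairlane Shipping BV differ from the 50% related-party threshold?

By spousal attribution (R2), Ingrid Abara is treated as also owning Tobias Esposito's interest in Ironwood Capital LLC, giving 15% + 55% = 70%.
By spousal attribution (R2), Ingrid Abara is treated as also owning Tobias Esposito's interest in Halcyon Energy Co, giving 53% + 7% = 60%.
Chain via Ironwood Capital LLC → Meridian Group plc → Ridgefield Pharma AG (R3): 70% × 33% × 32% × 18% = 1.33056% of Fairlane Shipping BV.
Chain via Halcyon Energy Co. → Wildmere Foods Inc. → Bluewater Holdings Ltd (R3): 60% × 22% × 87% × 59% = 6.77556% of Fairlane Shipping BV.
Aggregating (R1): 1.33056% + 6.77556% = 8.10612%.
8.10612% falls short of the 50% threshold by 41.89388 percentage points.

41.89388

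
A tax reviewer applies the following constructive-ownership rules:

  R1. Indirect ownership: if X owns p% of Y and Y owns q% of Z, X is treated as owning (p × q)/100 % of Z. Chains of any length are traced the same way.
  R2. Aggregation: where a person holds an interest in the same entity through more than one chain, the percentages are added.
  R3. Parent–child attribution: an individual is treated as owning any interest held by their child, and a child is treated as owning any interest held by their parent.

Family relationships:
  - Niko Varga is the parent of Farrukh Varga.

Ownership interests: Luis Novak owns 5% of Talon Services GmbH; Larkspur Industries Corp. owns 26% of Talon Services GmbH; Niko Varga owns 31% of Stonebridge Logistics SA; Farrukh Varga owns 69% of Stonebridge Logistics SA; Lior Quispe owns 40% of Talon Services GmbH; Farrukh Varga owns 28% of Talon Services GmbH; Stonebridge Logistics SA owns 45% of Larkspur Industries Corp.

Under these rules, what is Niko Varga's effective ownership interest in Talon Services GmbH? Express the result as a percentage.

39.7%

By parent–child attribution (R3), Niko Varga is treated as also owning Farrukh Varga's interest in Stonebridge Logistics SA, giving 31% + 69% = 100%.
By parent–child attribution (R3), Niko Varga is treated as owning Farrukh Varga's 28% interest in Talon Services GmbH.
Chain via Stonebridge Logistics SA → Larkspur Industries Corp. (R1): 100% × 45% × 26% = 11.7% of Talon Services GmbH.
Direct interest in Talon Services GmbH: 28%.
Aggregating (R2): 11.7% + 28% = 39.7%.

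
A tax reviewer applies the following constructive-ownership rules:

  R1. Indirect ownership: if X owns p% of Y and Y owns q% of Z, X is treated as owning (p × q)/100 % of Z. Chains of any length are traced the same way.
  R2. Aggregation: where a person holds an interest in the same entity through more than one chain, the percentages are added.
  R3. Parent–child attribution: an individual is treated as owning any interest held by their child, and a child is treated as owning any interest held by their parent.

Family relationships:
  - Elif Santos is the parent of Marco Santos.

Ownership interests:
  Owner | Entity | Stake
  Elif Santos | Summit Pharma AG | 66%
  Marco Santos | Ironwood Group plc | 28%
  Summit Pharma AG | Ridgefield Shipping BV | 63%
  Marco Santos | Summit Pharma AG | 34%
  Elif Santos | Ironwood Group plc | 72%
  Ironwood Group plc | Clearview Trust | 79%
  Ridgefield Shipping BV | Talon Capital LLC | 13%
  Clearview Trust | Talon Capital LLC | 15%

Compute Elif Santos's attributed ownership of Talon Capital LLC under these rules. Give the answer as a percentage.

By parent–child attribution (R3), Elif Santos is treated as also owning Marco Santos's interest in Ironwood Group plc, giving 72% + 28% = 100%.
By parent–child attribution (R3), Elif Santos is treated as also owning Marco Santos's interest in Summit Pharma AG, giving 66% + 34% = 100%.
Chain via Ironwood Group plc → Clearview Trust (R1): 100% × 79% × 15% = 11.85% of Talon Capital LLC.
Chain via Summit Pharma AG → Ridgefield Shipping BV (R1): 100% × 63% × 13% = 8.19% of Talon Capital LLC.
Aggregating (R2): 11.85% + 8.19% = 20.04%.

20.04%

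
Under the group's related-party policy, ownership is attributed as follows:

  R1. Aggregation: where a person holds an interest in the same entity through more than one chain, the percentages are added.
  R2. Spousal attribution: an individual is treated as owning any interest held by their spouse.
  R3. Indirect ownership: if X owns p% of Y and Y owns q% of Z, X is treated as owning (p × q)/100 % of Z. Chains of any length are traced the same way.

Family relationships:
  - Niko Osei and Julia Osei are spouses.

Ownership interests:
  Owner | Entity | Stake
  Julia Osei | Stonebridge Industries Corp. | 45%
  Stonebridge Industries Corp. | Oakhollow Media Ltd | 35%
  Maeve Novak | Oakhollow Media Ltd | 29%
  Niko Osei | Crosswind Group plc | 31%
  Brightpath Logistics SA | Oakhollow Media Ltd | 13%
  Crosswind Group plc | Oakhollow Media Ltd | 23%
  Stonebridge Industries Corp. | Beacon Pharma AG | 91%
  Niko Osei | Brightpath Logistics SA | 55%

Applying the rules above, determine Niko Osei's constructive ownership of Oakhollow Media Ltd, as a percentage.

By spousal attribution (R2), Niko Osei is treated as owning Julia Osei's 45% interest in Stonebridge Industries Corp.
Chain via Crosswind Group plc (R3): 31% × 23% = 7.13% of Oakhollow Media Ltd.
Chain via Brightpath Logistics SA (R3): 55% × 13% = 7.15% of Oakhollow Media Ltd.
Chain via Stonebridge Industries Corp. (R3): 45% × 35% = 15.75% of Oakhollow Media Ltd.
Aggregating (R1): 7.13% + 7.15% + 15.75% = 30.03%.

30.03%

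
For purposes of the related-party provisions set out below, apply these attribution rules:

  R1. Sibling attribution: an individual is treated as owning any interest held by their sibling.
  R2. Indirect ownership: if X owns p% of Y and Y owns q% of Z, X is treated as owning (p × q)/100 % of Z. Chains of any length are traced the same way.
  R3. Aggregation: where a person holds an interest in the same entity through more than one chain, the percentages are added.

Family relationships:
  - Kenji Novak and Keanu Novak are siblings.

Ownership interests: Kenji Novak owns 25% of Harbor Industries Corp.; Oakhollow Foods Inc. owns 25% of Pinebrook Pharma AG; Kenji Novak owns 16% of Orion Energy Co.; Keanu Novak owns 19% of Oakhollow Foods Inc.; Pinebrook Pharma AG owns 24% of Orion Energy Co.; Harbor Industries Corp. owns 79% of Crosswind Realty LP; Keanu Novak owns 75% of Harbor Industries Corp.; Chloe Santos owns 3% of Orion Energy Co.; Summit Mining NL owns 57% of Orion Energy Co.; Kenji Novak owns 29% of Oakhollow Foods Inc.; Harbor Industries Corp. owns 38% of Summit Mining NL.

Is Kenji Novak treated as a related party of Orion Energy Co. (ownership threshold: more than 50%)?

By sibling attribution (R1), Kenji Novak is treated as also owning Keanu Novak's interest in Harbor Industries Corp, giving 25% + 75% = 100%.
By sibling attribution (R1), Kenji Novak is treated as also owning Keanu Novak's interest in Oakhollow Foods Inc, giving 29% + 19% = 48%.
Chain via Harbor Industries Corp. → Summit Mining NL (R2): 100% × 38% × 57% = 21.66% of Orion Energy Co.
Chain via Oakhollow Foods Inc. → Pinebrook Pharma AG (R2): 48% × 25% × 24% = 2.88% of Orion Energy Co.
Direct interest in Orion Energy Co: 16%.
Aggregating (R3): 21.66% + 2.88% + 16% = 40.54%.
40.54% does not exceed the 50% threshold, so Kenji is not a related party to Orion Energy Co.

No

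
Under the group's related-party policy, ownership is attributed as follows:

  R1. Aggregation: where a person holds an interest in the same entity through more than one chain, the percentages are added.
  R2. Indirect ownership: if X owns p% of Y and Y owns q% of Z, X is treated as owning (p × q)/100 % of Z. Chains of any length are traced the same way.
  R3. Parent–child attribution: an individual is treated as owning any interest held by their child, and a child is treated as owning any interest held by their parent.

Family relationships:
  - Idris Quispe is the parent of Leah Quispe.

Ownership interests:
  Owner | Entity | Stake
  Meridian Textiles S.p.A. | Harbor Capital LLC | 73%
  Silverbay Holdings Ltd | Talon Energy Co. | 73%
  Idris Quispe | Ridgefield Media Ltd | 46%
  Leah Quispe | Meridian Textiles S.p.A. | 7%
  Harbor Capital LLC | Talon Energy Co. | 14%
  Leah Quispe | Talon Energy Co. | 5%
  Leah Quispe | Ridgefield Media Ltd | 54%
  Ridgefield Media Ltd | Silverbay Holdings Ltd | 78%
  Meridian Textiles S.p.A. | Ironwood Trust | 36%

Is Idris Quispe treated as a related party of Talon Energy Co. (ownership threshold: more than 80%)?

No

By parent–child attribution (R3), Idris Quispe is treated as also owning Leah Quispe's interest in Ridgefield Media Ltd, giving 46% + 54% = 100%.
By parent–child attribution (R3), Idris Quispe is treated as owning Leah Quispe's 7% interest in Meridian Textiles S.p.A.
By parent–child attribution (R3), Idris Quispe is treated as owning Leah Quispe's 5% interest in Talon Energy Co.
Chain via Ridgefield Media Ltd → Silverbay Holdings Ltd (R2): 100% × 78% × 73% = 56.94% of Talon Energy Co.
Chain via Meridian Textiles S.p.A. → Harbor Capital LLC (R2): 7% × 73% × 14% = 0.7154% of Talon Energy Co.
Direct interest in Talon Energy Co: 5%.
Aggregating (R1): 56.94% + 0.7154% + 5% = 62.6554%.
62.6554% does not exceed the 80% threshold, so Idris is not a related party to Talon Energy Co.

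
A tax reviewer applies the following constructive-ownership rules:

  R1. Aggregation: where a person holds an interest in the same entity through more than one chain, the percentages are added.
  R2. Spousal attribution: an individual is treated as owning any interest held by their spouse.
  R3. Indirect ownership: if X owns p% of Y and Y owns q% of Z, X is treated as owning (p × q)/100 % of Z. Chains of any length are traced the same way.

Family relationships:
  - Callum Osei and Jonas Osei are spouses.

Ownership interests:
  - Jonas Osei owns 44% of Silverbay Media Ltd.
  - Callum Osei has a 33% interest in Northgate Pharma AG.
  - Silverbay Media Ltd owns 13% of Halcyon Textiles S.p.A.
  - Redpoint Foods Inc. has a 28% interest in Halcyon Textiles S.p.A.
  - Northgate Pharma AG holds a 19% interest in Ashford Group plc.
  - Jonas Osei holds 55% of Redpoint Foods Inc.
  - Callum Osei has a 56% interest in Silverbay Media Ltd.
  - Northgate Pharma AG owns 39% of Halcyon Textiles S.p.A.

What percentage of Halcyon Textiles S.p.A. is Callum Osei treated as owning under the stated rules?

41.27%

By spousal attribution (R2), Callum Osei is treated as also owning Jonas Osei's interest in Silverbay Media Ltd, giving 56% + 44% = 100%.
By spousal attribution (R2), Callum Osei is treated as owning Jonas Osei's 55% interest in Redpoint Foods Inc.
Chain via Silverbay Media Ltd (R3): 100% × 13% = 13% of Halcyon Textiles S.p.A.
Chain via Northgate Pharma AG (R3): 33% × 39% = 12.87% of Halcyon Textiles S.p.A.
Chain via Redpoint Foods Inc. (R3): 55% × 28% = 15.4% of Halcyon Textiles S.p.A.
Aggregating (R1): 13% + 12.87% + 15.4% = 41.27%.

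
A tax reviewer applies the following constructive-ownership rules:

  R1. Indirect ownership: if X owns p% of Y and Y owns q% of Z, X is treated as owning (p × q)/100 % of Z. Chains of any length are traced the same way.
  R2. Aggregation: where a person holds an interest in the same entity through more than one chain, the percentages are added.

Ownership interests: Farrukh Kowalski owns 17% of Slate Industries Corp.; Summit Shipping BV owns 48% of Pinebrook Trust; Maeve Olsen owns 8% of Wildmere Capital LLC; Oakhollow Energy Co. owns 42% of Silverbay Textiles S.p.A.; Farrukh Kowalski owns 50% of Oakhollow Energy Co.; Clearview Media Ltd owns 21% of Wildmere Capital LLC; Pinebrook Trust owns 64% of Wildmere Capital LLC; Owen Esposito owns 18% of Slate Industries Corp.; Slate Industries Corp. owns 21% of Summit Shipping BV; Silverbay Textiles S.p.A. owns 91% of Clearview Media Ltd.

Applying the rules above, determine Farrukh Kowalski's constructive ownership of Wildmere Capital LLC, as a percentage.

Chain via Slate Industries Corp. → Summit Shipping BV → Pinebrook Trust (R1): 17% × 21% × 48% × 64% = 1.096704% of Wildmere Capital LLC.
Chain via Oakhollow Energy Co. → Silverbay Textiles S.p.A. → Clearview Media Ltd (R1): 50% × 42% × 91% × 21% = 4.0131% of Wildmere Capital LLC.
Aggregating (R2): 1.096704% + 4.0131% = 5.109804%.

5.109804%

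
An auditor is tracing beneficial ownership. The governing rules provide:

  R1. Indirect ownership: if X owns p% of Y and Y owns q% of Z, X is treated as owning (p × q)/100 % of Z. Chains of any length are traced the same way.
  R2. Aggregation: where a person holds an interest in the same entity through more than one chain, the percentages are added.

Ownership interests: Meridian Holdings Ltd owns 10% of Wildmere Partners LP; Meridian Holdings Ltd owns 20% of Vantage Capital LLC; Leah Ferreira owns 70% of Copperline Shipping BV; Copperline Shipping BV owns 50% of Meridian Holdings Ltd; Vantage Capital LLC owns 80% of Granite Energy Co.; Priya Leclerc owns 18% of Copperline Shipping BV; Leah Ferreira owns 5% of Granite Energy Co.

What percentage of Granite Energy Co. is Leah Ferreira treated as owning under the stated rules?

Chain via Copperline Shipping BV → Meridian Holdings Ltd → Vantage Capital LLC (R1): 70% × 50% × 20% × 80% = 5.6% of Granite Energy Co.
Direct interest in Granite Energy Co: 5%.
Aggregating (R2): 5.6% + 5% = 10.6%.

10.6%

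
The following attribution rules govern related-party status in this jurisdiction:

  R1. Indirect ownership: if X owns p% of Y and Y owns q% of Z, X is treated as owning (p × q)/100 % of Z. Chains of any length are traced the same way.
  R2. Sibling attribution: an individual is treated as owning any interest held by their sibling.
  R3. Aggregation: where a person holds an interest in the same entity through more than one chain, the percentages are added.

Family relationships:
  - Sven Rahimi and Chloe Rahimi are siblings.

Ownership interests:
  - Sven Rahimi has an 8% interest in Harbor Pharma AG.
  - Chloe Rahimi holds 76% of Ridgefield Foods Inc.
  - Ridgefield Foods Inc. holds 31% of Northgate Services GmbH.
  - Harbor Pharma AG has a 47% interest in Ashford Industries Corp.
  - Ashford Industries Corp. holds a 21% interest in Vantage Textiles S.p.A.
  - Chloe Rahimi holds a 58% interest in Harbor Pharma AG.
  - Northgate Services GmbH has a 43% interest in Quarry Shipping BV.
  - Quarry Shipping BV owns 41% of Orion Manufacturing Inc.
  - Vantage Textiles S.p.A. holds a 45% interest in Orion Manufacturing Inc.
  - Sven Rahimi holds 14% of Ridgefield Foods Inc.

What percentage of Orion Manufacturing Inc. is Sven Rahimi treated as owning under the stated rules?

7.85016%

By sibling attribution (R2), Sven Rahimi is treated as also owning Chloe Rahimi's interest in Harbor Pharma AG, giving 8% + 58% = 66%.
By sibling attribution (R2), Sven Rahimi is treated as also owning Chloe Rahimi's interest in Ridgefield Foods Inc, giving 14% + 76% = 90%.
Chain via Harbor Pharma AG → Ashford Industries Corp. → Vantage Textiles S.p.A. (R1): 66% × 47% × 21% × 45% = 2.93139% of Orion Manufacturing Inc.
Chain via Ridgefield Foods Inc. → Northgate Services GmbH → Quarry Shipping BV (R1): 90% × 31% × 43% × 41% = 4.91877% of Orion Manufacturing Inc.
Aggregating (R3): 2.93139% + 4.91877% = 7.85016%.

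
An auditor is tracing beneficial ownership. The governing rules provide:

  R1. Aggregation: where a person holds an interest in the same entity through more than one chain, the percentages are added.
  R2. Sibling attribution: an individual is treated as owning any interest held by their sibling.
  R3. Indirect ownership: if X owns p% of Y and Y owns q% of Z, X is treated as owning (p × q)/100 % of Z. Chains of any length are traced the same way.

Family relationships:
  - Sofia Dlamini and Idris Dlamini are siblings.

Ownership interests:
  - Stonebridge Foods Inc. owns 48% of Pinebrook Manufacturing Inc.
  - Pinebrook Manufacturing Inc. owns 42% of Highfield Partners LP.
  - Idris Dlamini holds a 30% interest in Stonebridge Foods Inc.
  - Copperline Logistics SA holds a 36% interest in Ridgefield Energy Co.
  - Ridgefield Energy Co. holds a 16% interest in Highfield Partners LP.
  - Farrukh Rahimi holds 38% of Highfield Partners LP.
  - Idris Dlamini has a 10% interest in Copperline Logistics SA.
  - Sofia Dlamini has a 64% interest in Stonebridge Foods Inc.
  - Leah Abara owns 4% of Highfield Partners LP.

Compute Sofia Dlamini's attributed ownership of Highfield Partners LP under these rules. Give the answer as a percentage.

19.5264%

By sibling attribution (R2), Sofia Dlamini is treated as also owning Idris Dlamini's interest in Stonebridge Foods Inc, giving 64% + 30% = 94%.
By sibling attribution (R2), Sofia Dlamini is treated as owning Idris Dlamini's 10% interest in Copperline Logistics SA.
Chain via Stonebridge Foods Inc. → Pinebrook Manufacturing Inc. (R3): 94% × 48% × 42% = 18.9504% of Highfield Partners LP.
Chain via Copperline Logistics SA → Ridgefield Energy Co. (R3): 10% × 36% × 16% = 0.576% of Highfield Partners LP.
Aggregating (R1): 18.9504% + 0.576% = 19.5264%.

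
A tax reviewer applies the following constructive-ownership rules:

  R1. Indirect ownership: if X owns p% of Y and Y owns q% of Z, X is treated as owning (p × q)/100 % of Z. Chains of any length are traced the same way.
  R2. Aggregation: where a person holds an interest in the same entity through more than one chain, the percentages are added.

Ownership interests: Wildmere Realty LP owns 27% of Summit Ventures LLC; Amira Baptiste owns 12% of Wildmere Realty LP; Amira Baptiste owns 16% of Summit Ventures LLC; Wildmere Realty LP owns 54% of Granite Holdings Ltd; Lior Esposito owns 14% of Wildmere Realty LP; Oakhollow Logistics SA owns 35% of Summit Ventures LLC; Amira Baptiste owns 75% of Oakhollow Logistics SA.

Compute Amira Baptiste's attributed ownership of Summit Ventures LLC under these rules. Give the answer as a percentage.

45.49%

Chain via Wildmere Realty LP (R1): 12% × 27% = 3.24% of Summit Ventures LLC.
Chain via Oakhollow Logistics SA (R1): 75% × 35% = 26.25% of Summit Ventures LLC.
Direct interest in Summit Ventures LLC: 16%.
Aggregating (R2): 3.24% + 26.25% + 16% = 45.49%.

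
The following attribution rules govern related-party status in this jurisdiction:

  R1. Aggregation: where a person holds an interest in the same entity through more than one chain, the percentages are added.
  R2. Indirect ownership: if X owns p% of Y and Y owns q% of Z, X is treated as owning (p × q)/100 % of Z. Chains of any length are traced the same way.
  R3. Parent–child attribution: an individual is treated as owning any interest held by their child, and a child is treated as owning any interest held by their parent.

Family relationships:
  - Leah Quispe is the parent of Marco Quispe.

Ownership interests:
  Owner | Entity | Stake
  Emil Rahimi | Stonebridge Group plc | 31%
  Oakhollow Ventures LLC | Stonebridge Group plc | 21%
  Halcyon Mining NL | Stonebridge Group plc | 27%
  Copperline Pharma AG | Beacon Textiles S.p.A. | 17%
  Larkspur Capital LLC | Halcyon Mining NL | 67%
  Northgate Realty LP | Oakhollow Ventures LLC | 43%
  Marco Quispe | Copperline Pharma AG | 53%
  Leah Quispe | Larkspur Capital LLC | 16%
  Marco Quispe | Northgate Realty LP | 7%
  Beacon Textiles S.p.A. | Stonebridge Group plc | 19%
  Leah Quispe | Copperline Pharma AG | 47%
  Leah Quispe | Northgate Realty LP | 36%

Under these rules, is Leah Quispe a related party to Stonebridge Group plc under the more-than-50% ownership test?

By parent–child attribution (R3), Leah Quispe is treated as also owning Marco Quispe's interest in Copperline Pharma AG, giving 47% + 53% = 100%.
By parent–child attribution (R3), Leah Quispe is treated as also owning Marco Quispe's interest in Northgate Realty LP, giving 36% + 7% = 43%.
Chain via Larkspur Capital LLC → Halcyon Mining NL (R2): 16% × 67% × 27% = 2.8944% of Stonebridge Group plc.
Chain via Copperline Pharma AG → Beacon Textiles S.p.A. (R2): 100% × 17% × 19% = 3.23% of Stonebridge Group plc.
Chain via Northgate Realty LP → Oakhollow Ventures LLC (R2): 43% × 43% × 21% = 3.8829% of Stonebridge Group plc.
Aggregating (R1): 2.8944% + 3.23% + 3.8829% = 10.0073%.
10.0073% does not exceed the 50% threshold, so Leah is not a related party to Stonebridge Group plc.

No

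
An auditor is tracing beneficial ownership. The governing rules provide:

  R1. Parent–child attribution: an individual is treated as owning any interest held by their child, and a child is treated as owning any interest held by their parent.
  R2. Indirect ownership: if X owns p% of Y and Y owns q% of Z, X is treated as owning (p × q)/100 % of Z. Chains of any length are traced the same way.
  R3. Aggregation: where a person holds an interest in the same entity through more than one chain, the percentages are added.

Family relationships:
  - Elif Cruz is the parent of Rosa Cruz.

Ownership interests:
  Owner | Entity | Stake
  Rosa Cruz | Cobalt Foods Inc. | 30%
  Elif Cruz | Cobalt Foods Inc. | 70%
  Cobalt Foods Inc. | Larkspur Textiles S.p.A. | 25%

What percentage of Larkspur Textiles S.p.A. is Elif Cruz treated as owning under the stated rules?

By parent–child attribution (R1), Elif Cruz is treated as also owning Rosa Cruz's interest in Cobalt Foods Inc, giving 70% + 30% = 100%.
Chain via Cobalt Foods Inc. (R2): 100% × 25% = 25% of Larkspur Textiles S.p.A.

25%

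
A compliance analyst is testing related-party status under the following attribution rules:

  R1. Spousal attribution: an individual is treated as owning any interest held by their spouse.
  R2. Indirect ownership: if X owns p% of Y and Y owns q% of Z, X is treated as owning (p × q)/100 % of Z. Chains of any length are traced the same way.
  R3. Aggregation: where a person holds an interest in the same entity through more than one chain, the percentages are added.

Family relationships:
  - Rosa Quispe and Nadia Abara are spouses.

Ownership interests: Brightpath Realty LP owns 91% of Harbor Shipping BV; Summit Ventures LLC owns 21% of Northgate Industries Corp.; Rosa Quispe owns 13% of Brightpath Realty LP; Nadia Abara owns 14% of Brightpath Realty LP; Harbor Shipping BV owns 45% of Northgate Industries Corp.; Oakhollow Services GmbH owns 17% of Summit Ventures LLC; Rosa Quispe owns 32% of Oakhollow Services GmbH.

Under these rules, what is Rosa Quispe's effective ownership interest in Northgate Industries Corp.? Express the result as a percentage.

12.1989%

By spousal attribution (R1), Rosa Quispe is treated as also owning Nadia Abara's interest in Brightpath Realty LP, giving 13% + 14% = 27%.
Chain via Oakhollow Services GmbH → Summit Ventures LLC (R2): 32% × 17% × 21% = 1.1424% of Northgate Industries Corp.
Chain via Brightpath Realty LP → Harbor Shipping BV (R2): 27% × 91% × 45% = 11.0565% of Northgate Industries Corp.
Aggregating (R3): 1.1424% + 11.0565% = 12.1989%.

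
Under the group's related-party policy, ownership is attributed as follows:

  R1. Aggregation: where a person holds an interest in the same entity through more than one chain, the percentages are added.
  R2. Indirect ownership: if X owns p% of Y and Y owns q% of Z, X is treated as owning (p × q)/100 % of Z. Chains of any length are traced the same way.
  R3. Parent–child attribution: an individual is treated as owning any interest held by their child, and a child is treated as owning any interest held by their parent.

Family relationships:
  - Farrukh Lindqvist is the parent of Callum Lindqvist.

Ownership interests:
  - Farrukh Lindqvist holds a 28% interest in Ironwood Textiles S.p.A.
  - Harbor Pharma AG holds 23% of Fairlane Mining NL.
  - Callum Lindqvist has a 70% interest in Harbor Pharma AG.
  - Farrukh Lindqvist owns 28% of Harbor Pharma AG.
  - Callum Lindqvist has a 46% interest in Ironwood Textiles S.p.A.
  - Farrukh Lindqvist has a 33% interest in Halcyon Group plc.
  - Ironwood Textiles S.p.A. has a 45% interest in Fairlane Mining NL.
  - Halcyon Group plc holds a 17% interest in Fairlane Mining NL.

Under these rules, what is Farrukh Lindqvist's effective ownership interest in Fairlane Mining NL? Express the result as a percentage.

61.45%

By parent–child attribution (R3), Farrukh Lindqvist is treated as also owning Callum Lindqvist's interest in Harbor Pharma AG, giving 28% + 70% = 98%.
By parent–child attribution (R3), Farrukh Lindqvist is treated as also owning Callum Lindqvist's interest in Ironwood Textiles S.p.A, giving 28% + 46% = 74%.
Chain via Halcyon Group plc (R2): 33% × 17% = 5.61% of Fairlane Mining NL.
Chain via Harbor Pharma AG (R2): 98% × 23% = 22.54% of Fairlane Mining NL.
Chain via Ironwood Textiles S.p.A. (R2): 74% × 45% = 33.3% of Fairlane Mining NL.
Aggregating (R1): 5.61% + 22.54% + 33.3% = 61.45%.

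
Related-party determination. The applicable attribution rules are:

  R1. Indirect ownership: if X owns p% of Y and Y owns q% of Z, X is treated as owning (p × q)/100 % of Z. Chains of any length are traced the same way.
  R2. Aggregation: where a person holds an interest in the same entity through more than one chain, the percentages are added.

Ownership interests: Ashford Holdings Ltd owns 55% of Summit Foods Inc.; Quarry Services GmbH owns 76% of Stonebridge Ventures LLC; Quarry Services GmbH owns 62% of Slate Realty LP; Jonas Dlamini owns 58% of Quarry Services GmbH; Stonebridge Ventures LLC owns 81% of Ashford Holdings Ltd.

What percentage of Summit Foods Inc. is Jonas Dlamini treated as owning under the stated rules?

Chain via Quarry Services GmbH → Stonebridge Ventures LLC → Ashford Holdings Ltd (R1): 58% × 76% × 81% × 55% = 19.63764% of Summit Foods Inc.

19.63764%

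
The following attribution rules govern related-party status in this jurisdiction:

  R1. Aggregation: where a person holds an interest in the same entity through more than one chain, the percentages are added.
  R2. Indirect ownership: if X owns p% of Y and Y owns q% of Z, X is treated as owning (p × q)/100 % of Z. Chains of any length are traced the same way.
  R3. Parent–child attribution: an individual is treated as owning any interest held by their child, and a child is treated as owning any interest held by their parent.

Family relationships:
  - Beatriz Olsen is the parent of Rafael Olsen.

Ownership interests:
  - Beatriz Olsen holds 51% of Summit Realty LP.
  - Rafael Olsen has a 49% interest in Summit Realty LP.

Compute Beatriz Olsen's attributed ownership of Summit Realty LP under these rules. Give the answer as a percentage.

100%

By parent–child attribution (R3), Beatriz Olsen is treated as also owning Rafael Olsen's interest in Summit Realty LP, giving 51% + 49% = 100%.
Direct interest in Summit Realty LP: 100%.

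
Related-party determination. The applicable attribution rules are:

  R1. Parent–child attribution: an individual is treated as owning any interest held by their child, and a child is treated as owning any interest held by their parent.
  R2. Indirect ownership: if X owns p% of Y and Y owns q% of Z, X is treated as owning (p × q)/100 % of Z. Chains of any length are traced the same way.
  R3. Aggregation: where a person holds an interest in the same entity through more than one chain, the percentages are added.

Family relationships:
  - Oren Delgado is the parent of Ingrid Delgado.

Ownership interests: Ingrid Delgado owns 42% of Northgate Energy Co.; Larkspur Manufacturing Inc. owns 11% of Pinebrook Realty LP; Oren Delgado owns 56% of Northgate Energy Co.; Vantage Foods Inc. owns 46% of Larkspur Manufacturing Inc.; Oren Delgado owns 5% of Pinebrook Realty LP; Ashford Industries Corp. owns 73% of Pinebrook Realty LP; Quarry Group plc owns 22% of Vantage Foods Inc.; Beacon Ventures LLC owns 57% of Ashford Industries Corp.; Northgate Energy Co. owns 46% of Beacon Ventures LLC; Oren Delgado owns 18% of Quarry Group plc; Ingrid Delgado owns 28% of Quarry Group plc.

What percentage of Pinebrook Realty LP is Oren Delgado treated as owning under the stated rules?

By parent–child attribution (R1), Oren Delgado is treated as also owning Ingrid Delgado's interest in Northgate Energy Co, giving 56% + 42% = 98%.
By parent–child attribution (R1), Oren Delgado is treated as also owning Ingrid Delgado's interest in Quarry Group plc, giving 18% + 28% = 46%.
Chain via Northgate Energy Co. → Beacon Ventures LLC → Ashford Industries Corp. (R2): 98% × 46% × 57% × 73% = 18.757788% of Pinebrook Realty LP.
Chain via Quarry Group plc → Vantage Foods Inc. → Larkspur Manufacturing Inc. (R2): 46% × 22% × 46% × 11% = 0.512072% of Pinebrook Realty LP.
Direct interest in Pinebrook Realty LP: 5%.
Aggregating (R3): 18.757788% + 0.512072% + 5% = 24.26986%.

24.26986%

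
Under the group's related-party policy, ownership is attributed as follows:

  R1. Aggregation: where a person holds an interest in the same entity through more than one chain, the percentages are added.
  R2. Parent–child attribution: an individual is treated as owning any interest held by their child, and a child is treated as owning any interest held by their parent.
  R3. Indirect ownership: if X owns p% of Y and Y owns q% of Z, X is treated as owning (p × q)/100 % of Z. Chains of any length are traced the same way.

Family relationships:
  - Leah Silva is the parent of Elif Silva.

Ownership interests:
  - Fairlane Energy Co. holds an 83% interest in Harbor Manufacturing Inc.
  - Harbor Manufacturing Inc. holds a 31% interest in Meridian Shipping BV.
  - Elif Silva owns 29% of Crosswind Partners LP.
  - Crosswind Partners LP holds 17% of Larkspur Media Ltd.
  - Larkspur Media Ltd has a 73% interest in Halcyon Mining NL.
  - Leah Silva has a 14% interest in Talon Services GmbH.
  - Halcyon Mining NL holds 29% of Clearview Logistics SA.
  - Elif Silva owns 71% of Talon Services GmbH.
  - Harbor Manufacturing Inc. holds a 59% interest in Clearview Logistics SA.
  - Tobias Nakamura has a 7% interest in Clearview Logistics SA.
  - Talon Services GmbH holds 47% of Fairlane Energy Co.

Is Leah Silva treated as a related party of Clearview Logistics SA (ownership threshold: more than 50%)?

No

By parent–child attribution (R2), Leah Silva is treated as also owning Elif Silva's interest in Talon Services GmbH, giving 14% + 71% = 85%.
By parent–child attribution (R2), Leah Silva is treated as owning Elif Silva's 29% interest in Crosswind Partners LP.
Chain via Talon Services GmbH → Fairlane Energy Co. → Harbor Manufacturing Inc. (R3): 85% × 47% × 83% × 59% = 19.563515% of Clearview Logistics SA.
Chain via Crosswind Partners LP → Larkspur Media Ltd → Halcyon Mining NL (R3): 29% × 17% × 73% × 29% = 1.043681% of Clearview Logistics SA.
Aggregating (R1): 19.563515% + 1.043681% = 20.607196%.
20.607196% does not exceed the 50% threshold, so Leah is not a related party to Clearview Logistics SA.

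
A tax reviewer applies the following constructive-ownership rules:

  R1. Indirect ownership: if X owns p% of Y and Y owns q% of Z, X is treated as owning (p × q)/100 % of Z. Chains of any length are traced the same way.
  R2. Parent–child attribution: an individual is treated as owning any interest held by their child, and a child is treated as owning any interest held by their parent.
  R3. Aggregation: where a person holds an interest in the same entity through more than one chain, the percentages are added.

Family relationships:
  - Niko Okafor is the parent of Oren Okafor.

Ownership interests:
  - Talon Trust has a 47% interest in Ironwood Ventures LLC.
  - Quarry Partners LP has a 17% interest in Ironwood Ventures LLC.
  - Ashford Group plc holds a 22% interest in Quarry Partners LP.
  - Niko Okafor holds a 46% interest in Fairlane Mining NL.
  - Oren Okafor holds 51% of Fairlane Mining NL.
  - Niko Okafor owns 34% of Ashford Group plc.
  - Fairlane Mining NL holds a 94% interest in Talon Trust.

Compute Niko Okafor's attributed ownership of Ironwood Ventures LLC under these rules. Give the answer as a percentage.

44.1262%

By parent–child attribution (R2), Niko Okafor is treated as also owning Oren Okafor's interest in Fairlane Mining NL, giving 46% + 51% = 97%.
Chain via Fairlane Mining NL → Talon Trust (R1): 97% × 94% × 47% = 42.8546% of Ironwood Ventures LLC.
Chain via Ashford Group plc → Quarry Partners LP (R1): 34% × 22% × 17% = 1.2716% of Ironwood Ventures LLC.
Aggregating (R3): 42.8546% + 1.2716% = 44.1262%.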